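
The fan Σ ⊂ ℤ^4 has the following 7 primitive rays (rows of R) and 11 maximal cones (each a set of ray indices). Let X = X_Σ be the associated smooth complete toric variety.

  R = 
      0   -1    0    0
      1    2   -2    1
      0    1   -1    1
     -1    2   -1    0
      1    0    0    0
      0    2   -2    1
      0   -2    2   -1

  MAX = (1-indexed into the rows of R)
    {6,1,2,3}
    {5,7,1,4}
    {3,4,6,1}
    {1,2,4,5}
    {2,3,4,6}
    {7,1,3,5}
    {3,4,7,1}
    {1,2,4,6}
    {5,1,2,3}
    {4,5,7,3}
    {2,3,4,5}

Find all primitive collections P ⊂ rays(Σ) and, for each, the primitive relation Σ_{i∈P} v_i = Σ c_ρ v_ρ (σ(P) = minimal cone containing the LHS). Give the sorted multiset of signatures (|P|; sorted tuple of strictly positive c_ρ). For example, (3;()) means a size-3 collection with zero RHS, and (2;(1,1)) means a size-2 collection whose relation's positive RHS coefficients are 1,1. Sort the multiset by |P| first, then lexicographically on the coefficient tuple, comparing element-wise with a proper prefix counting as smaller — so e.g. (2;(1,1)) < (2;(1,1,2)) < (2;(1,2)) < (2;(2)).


|primitive collections| = 5. Relations:

  {6,7}:  v_{6} + v_{7} = 0 — sig = (2;())
  {2,7}:  v_{2} + v_{7} = v_{5} — sig = (2;(1))
  {5,6}:  v_{5} + v_{6} = v_{2} — sig = (2;(1))
  {1,3,4,5}:  v_{1} + v_{3} + v_{4} + v_{5} = v_{6} — sig = (4;(1))
  {1,2,3,4}:  v_{1} + v_{2} + v_{3} + v_{4} = 2·v_{6} — sig = (4;(2))

Signatures (|P|; sorted positive RHS coefficients), sorted:
    (2;())
    (2;(1))
    (2;(1))
    (4;(1))
    (4;(2))


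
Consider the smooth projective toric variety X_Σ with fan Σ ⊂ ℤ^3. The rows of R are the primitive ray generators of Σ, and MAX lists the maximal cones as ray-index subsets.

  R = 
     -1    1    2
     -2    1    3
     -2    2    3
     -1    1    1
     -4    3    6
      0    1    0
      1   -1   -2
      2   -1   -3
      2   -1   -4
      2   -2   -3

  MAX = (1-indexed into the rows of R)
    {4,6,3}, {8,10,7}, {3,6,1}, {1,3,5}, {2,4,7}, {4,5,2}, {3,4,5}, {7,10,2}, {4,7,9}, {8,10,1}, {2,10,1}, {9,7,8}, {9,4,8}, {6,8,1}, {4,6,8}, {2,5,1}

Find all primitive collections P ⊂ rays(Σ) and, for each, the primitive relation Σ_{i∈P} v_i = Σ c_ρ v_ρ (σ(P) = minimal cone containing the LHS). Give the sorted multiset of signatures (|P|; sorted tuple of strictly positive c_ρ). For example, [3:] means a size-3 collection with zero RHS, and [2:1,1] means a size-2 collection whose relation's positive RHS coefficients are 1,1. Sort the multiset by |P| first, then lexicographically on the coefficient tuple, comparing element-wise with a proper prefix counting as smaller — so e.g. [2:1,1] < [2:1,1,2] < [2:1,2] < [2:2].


Σ has 22 primitive collections:

  • {1,7}:  v_{1} + v_{7} = 0 — sig = [2:]
  • {2,8}:  v_{2} + v_{8} = 0 — sig = [2:]
  • {3,10}:  v_{3} + v_{10} = 0 — sig = [2:]
  • {1,4}:  v_{1} + v_{4} = v_{3} — sig = [2:1]
  • {2,3}:  v_{2} + v_{3} = v_{5} — sig = [2:1]
  • {2,6}:  v_{2} + v_{6} = v_{3} — sig = [2:1]
  • {3,7}:  v_{3} + v_{7} = v_{4} — sig = [2:1]
  • {3,8}:  v_{3} + v_{8} = v_{6} — sig = [2:1]
  • {4,10}:  v_{4} + v_{10} = v_{7} — sig = [2:1]
  • {5,8}:  v_{5} + v_{8} = v_{3} — sig = [2:1]
  • {5,10}:  v_{5} + v_{10} = v_{2} — sig = [2:1]
  • {6,10}:  v_{6} + v_{10} = v_{8} — sig = [2:1]
  • {1,9}:  v_{1} + v_{9} = v_{4} + v_{8} — sig = [2:1,1]
  • {2,9}:  v_{2} + v_{9} = v_{4} + v_{7} — sig = [2:1,1]
  • {5,7}:  v_{5} + v_{7} = v_{2} + v_{4} — sig = [2:1,1]
  • {6,7}:  v_{6} + v_{7} = v_{4} + v_{8} — sig = [2:1,1]
  • {3,9}:  v_{3} + v_{9} = 2·v_{4} + v_{8} — sig = [2:1,2]
  • {9,10}:  v_{9} + v_{10} = 2·v_{7} + v_{8} — sig = [2:1,2]
  • {5,6}:  v_{5} + v_{6} = 2·v_{3} — sig = [2:2]
  • {5,9}:  v_{5} + v_{9} = 2·v_{4} — sig = [2:2]
  • {6,9}:  v_{6} + v_{9} = 2·v_{4} + 2·v_{8} — sig = [2:2,2]
  • {4,7,8}:  v_{4} + v_{7} + v_{8} = v_{9} — sig = [3:1]

Hence PRS(X_Σ) =
    |P|=2: 21 collections, coeffs (), (), (), (1), (1), (1), (1), (1), (1), (1), (1), (1), (1,1), (1,1), (1,1), (1,1), (1,2), (1,2), (2), (2), (2,2)
    |P|=3: 1 collection, coeffs (1)


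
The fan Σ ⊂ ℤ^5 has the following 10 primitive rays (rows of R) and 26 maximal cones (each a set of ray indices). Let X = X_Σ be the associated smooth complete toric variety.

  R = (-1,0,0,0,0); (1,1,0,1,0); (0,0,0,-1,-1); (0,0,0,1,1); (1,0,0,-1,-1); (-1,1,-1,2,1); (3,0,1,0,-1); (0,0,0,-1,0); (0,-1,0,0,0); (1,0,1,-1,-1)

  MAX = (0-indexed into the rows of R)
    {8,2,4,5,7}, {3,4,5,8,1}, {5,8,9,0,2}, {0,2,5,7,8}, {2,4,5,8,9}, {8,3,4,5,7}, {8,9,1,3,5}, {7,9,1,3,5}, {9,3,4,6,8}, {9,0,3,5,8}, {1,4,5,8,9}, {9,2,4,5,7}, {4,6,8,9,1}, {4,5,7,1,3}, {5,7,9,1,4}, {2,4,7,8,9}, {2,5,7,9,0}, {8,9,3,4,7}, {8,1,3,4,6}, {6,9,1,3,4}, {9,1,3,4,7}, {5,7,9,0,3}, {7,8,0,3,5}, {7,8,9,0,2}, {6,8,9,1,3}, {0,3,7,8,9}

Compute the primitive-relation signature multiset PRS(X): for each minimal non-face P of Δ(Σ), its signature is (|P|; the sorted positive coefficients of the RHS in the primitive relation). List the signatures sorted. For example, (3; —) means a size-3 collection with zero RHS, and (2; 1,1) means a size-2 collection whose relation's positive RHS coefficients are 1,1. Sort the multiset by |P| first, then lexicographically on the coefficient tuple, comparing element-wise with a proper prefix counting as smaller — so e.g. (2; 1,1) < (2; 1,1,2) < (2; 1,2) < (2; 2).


|primitive collections| = 12. Relations:

  P={2,3}:  v_{2} + v_{3} = 0 — sig = (2; —)
  P={0,4}:  v_{0} + v_{4} = v_{2} — sig = (2; 1)
  P={0,1}:  v_{0} + v_{1} = v_{5} + v_{9} — sig = (2; 1,1)
  P={0,6}:  v_{0} + v_{6} = v_{1} + v_{8} + v_{9} — sig = (2; 1,1,1)
  P={1,2}:  v_{1} + v_{2} = v_{4} + v_{5} + v_{9} — sig = (2; 1,1,1)
  P={2,6}:  v_{2} + v_{6} = v_{1} + v_{4} + v_{8} + v_{9} — sig = (2; 1,1,1,1)
  P={5,6}:  v_{5} + v_{6} = 2·v_{1} + v_{8} — sig = (2; 1,2)
  P={6,7}:  v_{6} + v_{7} = 2·v_{3} + 2·v_{4} + v_{9} — sig = (2; 1,2,2)
  P={1,7,8}:  v_{1} + v_{7} + v_{8} = v_{3} + v_{4} — sig = (3; 1,1)
  P={5,7,8,9}:  v_{5} + v_{7} + v_{8} + v_{9} = 0 — sig = (4; —)
  P={3,4,5,9}:  v_{3} + v_{4} + v_{5} + v_{9} = v_{1} — sig = (4; 1)
  P={1,3,4,8,9}:  v_{1} + v_{3} + v_{4} + v_{8} + v_{9} = v_{6} — sig = (5; 1)

Sorted signature multiset PRS(X):
{ (2; —),  (2; 1),  (2; 1,1),  (2; 1,1,1) ×2,  (2; 1,1,1,1),  (2; 1,2),  (2; 1,2,2),  (3; 1,1),  (4; —),  (4; 1),  (5; 1) }


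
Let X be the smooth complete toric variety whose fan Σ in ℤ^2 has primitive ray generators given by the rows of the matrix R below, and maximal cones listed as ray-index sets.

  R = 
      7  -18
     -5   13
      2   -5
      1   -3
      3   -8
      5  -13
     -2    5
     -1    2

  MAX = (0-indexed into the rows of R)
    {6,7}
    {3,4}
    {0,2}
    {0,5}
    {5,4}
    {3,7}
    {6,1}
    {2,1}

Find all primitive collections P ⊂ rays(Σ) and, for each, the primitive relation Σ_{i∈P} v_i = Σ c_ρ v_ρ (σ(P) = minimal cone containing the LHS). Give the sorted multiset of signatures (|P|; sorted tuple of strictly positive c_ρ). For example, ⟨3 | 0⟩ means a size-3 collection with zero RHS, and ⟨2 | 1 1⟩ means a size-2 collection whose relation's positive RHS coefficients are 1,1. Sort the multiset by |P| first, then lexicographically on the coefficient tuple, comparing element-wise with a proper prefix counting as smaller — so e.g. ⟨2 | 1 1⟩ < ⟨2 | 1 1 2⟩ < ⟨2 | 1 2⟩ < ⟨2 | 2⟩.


Δ(Σ) — 8 vertices, 20 min non-faces:

  P={1,5}:  v_{1} + v_{5} = 0  so sig = ⟨2 | 0⟩
  P={2,6}:  v_{2} + v_{6} = 0  so sig = ⟨2 | 0⟩
  P={0,1}:  v_{0} + v_{1} = v_{2}  so sig = ⟨2 | 1⟩
  P={0,6}:  v_{0} + v_{6} = v_{5}  so sig = ⟨2 | 1⟩
  P={1,4}:  v_{1} + v_{4} = v_{6}  so sig = ⟨2 | 1⟩
  P={2,3}:  v_{2} + v_{3} = v_{4}  so sig = ⟨2 | 1⟩
  P={2,4}:  v_{2} + v_{4} = v_{5}  so sig = ⟨2 | 1⟩
  P={2,5}:  v_{2} + v_{5} = v_{0}  so sig = ⟨2 | 1⟩
  P={2,7}:  v_{2} + v_{7} = v_{3}  so sig = ⟨2 | 1⟩
  P={3,6}:  v_{3} + v_{6} = v_{7}  so sig = ⟨2 | 1⟩
  P={4,6}:  v_{4} + v_{6} = v_{3}  so sig = ⟨2 | 1⟩
  P={5,6}:  v_{5} + v_{6} = v_{4}  so sig = ⟨2 | 1⟩
  P={0,3}:  v_{0} + v_{3} = v_{4} + v_{5}  so sig = ⟨2 | 1 1⟩
  P={5,7}:  v_{5} + v_{7} = v_{3} + v_{4}  so sig = ⟨2 | 1 1⟩
  P={0,4}:  v_{0} + v_{4} = 2·v_{5}  so sig = ⟨2 | 2⟩
  P={0,7}:  v_{0} + v_{7} = 2·v_{4}  so sig = ⟨2 | 2⟩
  P={1,3}:  v_{1} + v_{3} = 2·v_{6}  so sig = ⟨2 | 2⟩
  P={3,5}:  v_{3} + v_{5} = 2·v_{4}  so sig = ⟨2 | 2⟩
  P={4,7}:  v_{4} + v_{7} = 2·v_{3}  so sig = ⟨2 | 2⟩
  P={1,7}:  v_{1} + v_{7} = 3·v_{6}  so sig = ⟨2 | 3⟩

Hence PRS(X_Σ) =
    |P|=2: 20 collections, coeffs (), (), (1), (1), (1), (1), (1), (1), (1), (1), (1), (1), (1,1), (1,1), (2), (2), (2), (2), (2), (3)


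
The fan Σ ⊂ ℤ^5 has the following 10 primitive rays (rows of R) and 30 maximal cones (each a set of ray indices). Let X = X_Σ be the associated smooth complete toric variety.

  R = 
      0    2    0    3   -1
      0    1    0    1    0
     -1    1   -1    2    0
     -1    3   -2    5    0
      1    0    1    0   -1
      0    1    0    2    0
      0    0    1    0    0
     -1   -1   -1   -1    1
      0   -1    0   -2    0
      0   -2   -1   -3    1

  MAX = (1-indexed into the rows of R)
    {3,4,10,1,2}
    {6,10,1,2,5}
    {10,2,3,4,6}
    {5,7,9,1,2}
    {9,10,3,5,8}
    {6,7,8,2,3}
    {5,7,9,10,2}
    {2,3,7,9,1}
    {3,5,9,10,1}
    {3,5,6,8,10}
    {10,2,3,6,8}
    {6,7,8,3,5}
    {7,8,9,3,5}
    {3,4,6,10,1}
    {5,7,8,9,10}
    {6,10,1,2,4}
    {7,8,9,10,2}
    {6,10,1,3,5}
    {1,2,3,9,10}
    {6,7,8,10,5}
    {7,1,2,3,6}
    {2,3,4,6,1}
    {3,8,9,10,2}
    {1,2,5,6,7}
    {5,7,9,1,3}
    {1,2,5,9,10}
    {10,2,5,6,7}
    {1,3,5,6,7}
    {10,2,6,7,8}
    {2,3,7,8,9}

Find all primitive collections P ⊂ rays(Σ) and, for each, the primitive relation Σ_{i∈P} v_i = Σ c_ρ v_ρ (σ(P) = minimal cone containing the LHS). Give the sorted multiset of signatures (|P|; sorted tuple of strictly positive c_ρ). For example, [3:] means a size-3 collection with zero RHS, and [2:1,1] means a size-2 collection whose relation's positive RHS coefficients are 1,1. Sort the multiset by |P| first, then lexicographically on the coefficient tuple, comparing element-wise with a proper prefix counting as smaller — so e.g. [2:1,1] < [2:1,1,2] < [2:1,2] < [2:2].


11 collections generate NE(X_Σ); each relation:

  P={6,9}:  v_{6} + v_{9} = 0  →  sig = [2:]
  P={1,8}:  v_{1} + v_{8} = v_{3}  →  sig = [2:1]
  P={4,7}:  v_{4} + v_{7} = v_{2} + v_{3} + v_{6}  →  sig = [2:1,1,1]
  P={4,9}:  v_{4} + v_{9} = v_{1} + v_{2} + v_{3} + v_{10}  →  sig = [2:1,1,1,1]
  P={4,8}:  v_{4} + v_{8} = v_{2} + 2·v_{3} + v_{6} + v_{10}  →  sig = [2:1,1,1,2]
  P={4,5}:  v_{4} + v_{5} = 2·v_{1} + v_{6} + v_{10}  →  sig = [2:1,1,2]
  P={1,7,10}:  v_{1} + v_{7} + v_{10} = 0  →  sig = [3:]
  P={2,5,8}:  v_{2} + v_{5} + v_{8} = 0  →  sig = [3:]
  P={2,3,5}:  v_{2} + v_{3} + v_{5} = v_{1}  →  sig = [3:1]
  P={3,7,10}:  v_{3} + v_{7} + v_{10} = v_{8}  →  sig = [3:1]
  P={1,2,3,6,10}:  v_{1} + v_{2} + v_{3} + v_{6} + v_{10} = v_{4}  →  sig = [5:1]

Sorted signature multiset PRS(X):
    |P|=2: 6 collections, coeffs (), (1), (1,1,1), (1,1,1,1), (1,1,1,2), (1,1,2)
    |P|=3: 4 collections, coeffs (), (), (1), (1)
    |P|=5: 1 collection, coeffs (1)


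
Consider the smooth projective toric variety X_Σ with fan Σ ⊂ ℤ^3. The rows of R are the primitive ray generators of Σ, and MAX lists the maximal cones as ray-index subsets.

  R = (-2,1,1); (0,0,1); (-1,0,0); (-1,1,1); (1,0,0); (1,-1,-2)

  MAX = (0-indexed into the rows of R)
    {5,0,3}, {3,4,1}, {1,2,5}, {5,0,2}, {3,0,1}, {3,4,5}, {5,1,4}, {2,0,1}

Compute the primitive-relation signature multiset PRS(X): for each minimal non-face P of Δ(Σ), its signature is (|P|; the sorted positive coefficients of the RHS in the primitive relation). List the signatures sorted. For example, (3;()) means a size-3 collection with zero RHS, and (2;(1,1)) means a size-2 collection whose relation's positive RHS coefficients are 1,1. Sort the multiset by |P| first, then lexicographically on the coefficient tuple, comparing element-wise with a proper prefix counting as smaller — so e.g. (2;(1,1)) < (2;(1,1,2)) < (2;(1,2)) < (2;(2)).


Minimal non-faces — 5 found among 6 rays, 8 max cones:

  P = {2,4}:  v_{2} + v_{4} = 0 ; sig = (2;())
  P = {0,4}:  v_{0} + v_{4} = v_{3} ; sig = (2;(1))
  P = {2,3}:  v_{2} + v_{3} = v_{0} ; sig = (2;(1))
  P = {1,3,5}:  v_{1} + v_{3} + v_{5} = 0 ; sig = (3;())
  P = {0,1,5}:  v_{0} + v_{1} + v_{5} = v_{2} ; sig = (3;(1))

so the primitive-relation signature multiset is
{ (2;()),  (2;(1)) ×2,  (3;()),  (3;(1)) }


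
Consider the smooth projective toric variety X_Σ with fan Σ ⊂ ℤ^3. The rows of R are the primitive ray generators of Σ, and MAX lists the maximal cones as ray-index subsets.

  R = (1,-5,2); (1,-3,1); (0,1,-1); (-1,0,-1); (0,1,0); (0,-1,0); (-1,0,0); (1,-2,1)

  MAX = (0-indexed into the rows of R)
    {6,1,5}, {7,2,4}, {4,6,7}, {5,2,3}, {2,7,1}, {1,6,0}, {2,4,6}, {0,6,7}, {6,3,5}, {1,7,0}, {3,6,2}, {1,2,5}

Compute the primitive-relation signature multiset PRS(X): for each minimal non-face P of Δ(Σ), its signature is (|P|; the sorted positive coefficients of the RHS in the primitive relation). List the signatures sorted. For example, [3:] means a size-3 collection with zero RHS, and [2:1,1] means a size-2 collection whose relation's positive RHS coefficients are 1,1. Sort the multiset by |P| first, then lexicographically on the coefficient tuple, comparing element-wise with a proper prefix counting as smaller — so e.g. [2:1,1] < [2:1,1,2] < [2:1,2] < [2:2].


The 14 primitive collections of Σ (r=8, n=3):

  P={4,5}:  v_{4} + v_{5} = 0 — sig = [2:]
  P={1,4}:  v_{1} + v_{4} = v_{7} — sig = [2:1]
  P={5,7}:  v_{5} + v_{7} = v_{1} — sig = [2:1]
  P={0,2}:  v_{0} + v_{2} = v_{1} + v_{5} — sig = [2:1,1]
  P={3,4}:  v_{3} + v_{4} = v_{2} + v_{6} — sig = [2:1,1]
  P={0,3}:  v_{0} + v_{3} = v_{1} + 2·v_{5} + v_{6} — sig = [2:1,1,2]
  P={0,4}:  v_{0} + v_{4} = v_{6} + 2·v_{7} — sig = [2:1,2]
  P={0,5}:  v_{0} + v_{5} = 2·v_{1} + v_{6} — sig = [2:1,2]
  P={3,7}:  v_{3} + v_{7} = 2·v_{5} — sig = [2:2]
  P={1,3}:  v_{1} + v_{3} = 3·v_{5} — sig = [2:3]
  P={1,6,7}:  v_{1} + v_{6} + v_{7} = v_{0} — sig = [3:1]
  P={2,5,6}:  v_{2} + v_{5} + v_{6} = v_{3} — sig = [3:1]
  P={2,6,7}:  v_{2} + v_{6} + v_{7} = v_{5} — sig = [3:1]
  P={1,2,6}:  v_{1} + v_{2} + v_{6} = 2·v_{5} — sig = [3:2]

Sorted signature multiset PRS(X):
    |P|=2: 10 collections, coeffs (), (1), (1), (1,1), (1,1), (1,1,2), (1,2), (1,2), (2), (3)
    |P|=3: 4 collections, coeffs (1), (1), (1), (2)


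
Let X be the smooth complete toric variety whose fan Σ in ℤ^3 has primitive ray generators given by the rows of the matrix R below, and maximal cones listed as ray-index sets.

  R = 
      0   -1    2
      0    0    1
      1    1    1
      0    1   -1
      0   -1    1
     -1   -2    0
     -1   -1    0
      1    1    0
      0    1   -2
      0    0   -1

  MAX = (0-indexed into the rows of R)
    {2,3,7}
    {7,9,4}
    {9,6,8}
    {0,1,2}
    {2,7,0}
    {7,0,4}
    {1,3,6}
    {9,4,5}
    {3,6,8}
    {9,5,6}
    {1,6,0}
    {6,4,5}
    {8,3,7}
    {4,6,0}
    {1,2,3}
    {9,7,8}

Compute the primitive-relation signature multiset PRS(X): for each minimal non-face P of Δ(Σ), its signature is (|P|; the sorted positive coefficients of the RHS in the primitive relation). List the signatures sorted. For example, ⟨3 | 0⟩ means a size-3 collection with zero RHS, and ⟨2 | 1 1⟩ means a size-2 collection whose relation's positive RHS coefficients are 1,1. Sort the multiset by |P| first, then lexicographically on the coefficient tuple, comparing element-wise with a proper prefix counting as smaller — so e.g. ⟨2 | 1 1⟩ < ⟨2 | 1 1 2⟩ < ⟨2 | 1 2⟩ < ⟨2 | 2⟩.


|primitive collections| = 22. Relations:

  P={0,8}:  v_{0} + v_{8} = 0 ; sig = ⟨2 | 0⟩
  P={1,9}:  v_{1} + v_{9} = 0 ; sig = ⟨2 | 0⟩
  P={3,4}:  v_{3} + v_{4} = 0 ; sig = ⟨2 | 0⟩
  P={6,7}:  v_{6} + v_{7} = 0 ; sig = ⟨2 | 0⟩
  P={0,3}:  v_{0} + v_{3} = v_{1} ; sig = ⟨2 | 1⟩
  P={0,9}:  v_{0} + v_{9} = v_{4} ; sig = ⟨2 | 1⟩
  P={1,4}:  v_{1} + v_{4} = v_{0} ; sig = ⟨2 | 1⟩
  P={1,7}:  v_{1} + v_{7} = v_{2} ; sig = ⟨2 | 1⟩
  P={1,8}:  v_{1} + v_{8} = v_{3} ; sig = ⟨2 | 1⟩
  P={2,5}:  v_{2} + v_{5} = v_{4} ; sig = ⟨2 | 1⟩
  P={2,6}:  v_{2} + v_{6} = v_{1} ; sig = ⟨2 | 1⟩
  P={2,9}:  v_{2} + v_{9} = v_{7} ; sig = ⟨2 | 1⟩
  P={3,9}:  v_{3} + v_{9} = v_{8} ; sig = ⟨2 | 1⟩
  P={4,8}:  v_{4} + v_{8} = v_{9} ; sig = ⟨2 | 1⟩
  P={1,5}:  v_{1} + v_{5} = v_{4} + v_{6} ; sig = ⟨2 | 1 1⟩
  P={2,4}:  v_{2} + v_{4} = v_{0} + v_{7} ; sig = ⟨2 | 1 1⟩
  P={2,8}:  v_{2} + v_{8} = v_{3} + v_{7} ; sig = ⟨2 | 1 1⟩
  P={3,5}:  v_{3} + v_{5} = v_{6} + v_{9} ; sig = ⟨2 | 1 1⟩
  P={5,7}:  v_{5} + v_{7} = v_{4} + v_{9} ; sig = ⟨2 | 1 1⟩
  P={0,5}:  v_{0} + v_{5} = 2·v_{4} + v_{6} ; sig = ⟨2 | 1 2⟩
  P={5,8}:  v_{5} + v_{8} = v_{6} + 2·v_{9} ; sig = ⟨2 | 1 2⟩
  P={4,6,9}:  v_{4} + v_{6} + v_{9} = v_{5} ; sig = ⟨3 | 1⟩

Hence PRS(X_Σ) =
    ⟨2 | 0⟩
    ⟨2 | 0⟩
    ⟨2 | 0⟩
    ⟨2 | 0⟩
    ⟨2 | 1⟩
    ⟨2 | 1⟩
    ⟨2 | 1⟩
    ⟨2 | 1⟩
    ⟨2 | 1⟩
    ⟨2 | 1⟩
    ⟨2 | 1⟩
    ⟨2 | 1⟩
    ⟨2 | 1⟩
    ⟨2 | 1⟩
    ⟨2 | 1 1⟩
    ⟨2 | 1 1⟩
    ⟨2 | 1 1⟩
    ⟨2 | 1 1⟩
    ⟨2 | 1 1⟩
    ⟨2 | 1 2⟩
    ⟨2 | 1 2⟩
    ⟨3 | 1⟩


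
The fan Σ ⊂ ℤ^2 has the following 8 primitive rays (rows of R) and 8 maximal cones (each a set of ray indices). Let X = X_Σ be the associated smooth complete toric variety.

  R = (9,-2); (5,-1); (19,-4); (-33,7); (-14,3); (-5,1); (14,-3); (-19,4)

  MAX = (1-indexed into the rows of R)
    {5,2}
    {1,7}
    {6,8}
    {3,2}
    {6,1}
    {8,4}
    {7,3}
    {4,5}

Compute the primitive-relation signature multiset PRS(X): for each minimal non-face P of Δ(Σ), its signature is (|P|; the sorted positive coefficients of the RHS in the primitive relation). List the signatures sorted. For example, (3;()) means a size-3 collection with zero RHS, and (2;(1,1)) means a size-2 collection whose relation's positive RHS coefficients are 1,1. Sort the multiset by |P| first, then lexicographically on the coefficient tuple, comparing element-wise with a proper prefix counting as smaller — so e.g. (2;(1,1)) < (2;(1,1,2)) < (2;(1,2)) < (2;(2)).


|primitive collections| = 20. Relations:

  • {2,6}:  v_{2} + v_{6} = 0  →  sig = (2;())
  • {3,8}:  v_{3} + v_{8} = 0  →  sig = (2;())
  • {5,7}:  v_{5} + v_{7} = 0  →  sig = (2;())
  • {1,2}:  v_{1} + v_{2} = v_{7}  →  sig = (2;(1))
  • {1,5}:  v_{1} + v_{5} = v_{6}  →  sig = (2;(1))
  • {2,7}:  v_{2} + v_{7} = v_{3}  →  sig = (2;(1))
  • {2,8}:  v_{2} + v_{8} = v_{5}  →  sig = (2;(1))
  • {3,4}:  v_{3} + v_{4} = v_{5}  →  sig = (2;(1))
  • {3,5}:  v_{3} + v_{5} = v_{2}  →  sig = (2;(1))
  • {3,6}:  v_{3} + v_{6} = v_{7}  →  sig = (2;(1))
  • {4,7}:  v_{4} + v_{7} = v_{8}  →  sig = (2;(1))
  • {5,6}:  v_{5} + v_{6} = v_{8}  →  sig = (2;(1))
  • {5,8}:  v_{5} + v_{8} = v_{4}  →  sig = (2;(1))
  • {6,7}:  v_{6} + v_{7} = v_{1}  →  sig = (2;(1))
  • {7,8}:  v_{7} + v_{8} = v_{6}  →  sig = (2;(1))
  • {1,4}:  v_{1} + v_{4} = v_{6} + v_{8}  →  sig = (2;(1,1))
  • {1,3}:  v_{1} + v_{3} = 2·v_{7}  →  sig = (2;(2))
  • {1,8}:  v_{1} + v_{8} = 2·v_{6}  →  sig = (2;(2))
  • {2,4}:  v_{2} + v_{4} = 2·v_{5}  →  sig = (2;(2))
  • {4,6}:  v_{4} + v_{6} = 2·v_{8}  →  sig = (2;(2))

so the primitive-relation signature multiset is
[(2;()), (2;()), (2;()), (2;(1)), (2;(1)), (2;(1)), (2;(1)), (2;(1)), (2;(1)), (2;(1)), (2;(1)), (2;(1)), (2;(1)), (2;(1)), (2;(1)), (2;(1,1)), (2;(2)), (2;(2)), (2;(2)), (2;(2))]


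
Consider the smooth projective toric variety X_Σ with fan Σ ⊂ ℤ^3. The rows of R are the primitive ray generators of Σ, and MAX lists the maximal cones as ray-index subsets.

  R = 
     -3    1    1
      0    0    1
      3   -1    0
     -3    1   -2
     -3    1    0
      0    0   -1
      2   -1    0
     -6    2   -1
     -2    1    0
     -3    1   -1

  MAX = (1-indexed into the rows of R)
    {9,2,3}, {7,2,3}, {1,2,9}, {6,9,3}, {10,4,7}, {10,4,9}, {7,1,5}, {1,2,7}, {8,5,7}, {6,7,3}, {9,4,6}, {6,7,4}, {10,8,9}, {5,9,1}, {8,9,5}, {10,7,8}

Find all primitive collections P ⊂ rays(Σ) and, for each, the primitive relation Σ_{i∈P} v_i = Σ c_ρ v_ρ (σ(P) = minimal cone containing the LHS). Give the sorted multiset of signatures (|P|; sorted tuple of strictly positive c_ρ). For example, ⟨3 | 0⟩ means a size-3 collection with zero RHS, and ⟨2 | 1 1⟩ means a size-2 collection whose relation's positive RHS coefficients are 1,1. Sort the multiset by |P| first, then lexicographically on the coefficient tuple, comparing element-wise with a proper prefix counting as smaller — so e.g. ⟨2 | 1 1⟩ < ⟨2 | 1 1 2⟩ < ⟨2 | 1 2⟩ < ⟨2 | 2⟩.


Minimal non-faces — 21 found among 10 rays, 16 max cones:

  P = {2,6}:  v_{2} + v_{6} = 0  ⇒ sig = ⟨2 | 0⟩
  P = {3,5}:  v_{3} + v_{5} = 0  ⇒ sig = ⟨2 | 0⟩
  P = {7,9}:  v_{7} + v_{9} = 0  ⇒ sig = ⟨2 | 0⟩
  P = {1,3}:  v_{1} + v_{3} = v_{2}  ⇒ sig = ⟨2 | 1⟩
  P = {1,4}:  v_{1} + v_{4} = v_{8}  ⇒ sig = ⟨2 | 1⟩
  P = {1,6}:  v_{1} + v_{6} = v_{5}  ⇒ sig = ⟨2 | 1⟩
  P = {2,4}:  v_{2} + v_{4} = v_{10}  ⇒ sig = ⟨2 | 1⟩
  P = {2,5}:  v_{2} + v_{5} = v_{1}  ⇒ sig = ⟨2 | 1⟩
  P = {2,10}:  v_{2} + v_{10} = v_{5}  ⇒ sig = ⟨2 | 1⟩
  P = {3,8}:  v_{3} + v_{8} = v_{10}  ⇒ sig = ⟨2 | 1⟩
  P = {3,10}:  v_{3} + v_{10} = v_{6}  ⇒ sig = ⟨2 | 1⟩
  P = {5,6}:  v_{5} + v_{6} = v_{10}  ⇒ sig = ⟨2 | 1⟩
  P = {5,10}:  v_{5} + v_{10} = v_{8}  ⇒ sig = ⟨2 | 1⟩
  P = {6,10}:  v_{6} + v_{10} = v_{4}  ⇒ sig = ⟨2 | 1⟩
  P = {1,10}:  v_{1} + v_{10} = 2·v_{5}  ⇒ sig = ⟨2 | 2⟩
  P = {2,8}:  v_{2} + v_{8} = 2·v_{5}  ⇒ sig = ⟨2 | 2⟩
  P = {3,4}:  v_{3} + v_{4} = 2·v_{6}  ⇒ sig = ⟨2 | 2⟩
  P = {4,5}:  v_{4} + v_{5} = 2·v_{10}  ⇒ sig = ⟨2 | 2⟩
  P = {6,8}:  v_{6} + v_{8} = 2·v_{10}  ⇒ sig = ⟨2 | 2⟩
  P = {1,8}:  v_{1} + v_{8} = 3·v_{5}  ⇒ sig = ⟨2 | 3⟩
  P = {4,8}:  v_{4} + v_{8} = 3·v_{10}  ⇒ sig = ⟨2 | 3⟩

Sorted signature multiset PRS(X):
    |P|=2: 21 collections, coeffs (), (), (), (1), (1), (1), (1), (1), (1), (1), (1), (1), (1), (1), (2), (2), (2), (2), (2), (3), (3)


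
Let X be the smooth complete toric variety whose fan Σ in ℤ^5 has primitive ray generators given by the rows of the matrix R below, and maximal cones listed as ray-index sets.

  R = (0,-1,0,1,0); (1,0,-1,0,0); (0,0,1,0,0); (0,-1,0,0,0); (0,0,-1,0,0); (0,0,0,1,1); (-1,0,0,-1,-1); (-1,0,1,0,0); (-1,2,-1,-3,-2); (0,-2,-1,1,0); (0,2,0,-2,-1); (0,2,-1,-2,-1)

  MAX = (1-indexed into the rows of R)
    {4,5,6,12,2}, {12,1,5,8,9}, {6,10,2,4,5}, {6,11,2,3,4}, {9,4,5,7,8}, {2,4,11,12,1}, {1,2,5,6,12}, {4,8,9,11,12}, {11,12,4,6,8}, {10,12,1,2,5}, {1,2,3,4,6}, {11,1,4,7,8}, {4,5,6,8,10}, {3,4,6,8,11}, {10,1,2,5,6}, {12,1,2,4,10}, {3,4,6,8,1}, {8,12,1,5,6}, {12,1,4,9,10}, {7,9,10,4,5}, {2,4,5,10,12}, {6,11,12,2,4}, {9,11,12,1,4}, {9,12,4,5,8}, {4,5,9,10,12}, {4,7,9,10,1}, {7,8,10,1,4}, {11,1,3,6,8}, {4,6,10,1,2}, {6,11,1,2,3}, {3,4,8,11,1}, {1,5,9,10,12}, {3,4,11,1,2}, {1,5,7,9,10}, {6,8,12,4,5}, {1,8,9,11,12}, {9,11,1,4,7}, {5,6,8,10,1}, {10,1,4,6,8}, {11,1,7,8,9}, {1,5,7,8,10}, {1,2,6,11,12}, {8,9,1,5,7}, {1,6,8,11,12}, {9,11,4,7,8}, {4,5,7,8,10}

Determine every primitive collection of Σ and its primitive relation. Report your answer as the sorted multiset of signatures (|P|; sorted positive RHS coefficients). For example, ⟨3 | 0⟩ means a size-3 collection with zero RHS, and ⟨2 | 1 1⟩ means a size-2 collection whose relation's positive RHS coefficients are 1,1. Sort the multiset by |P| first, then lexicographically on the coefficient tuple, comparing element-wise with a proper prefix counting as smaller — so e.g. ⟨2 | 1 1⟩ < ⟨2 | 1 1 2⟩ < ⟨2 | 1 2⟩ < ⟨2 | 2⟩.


Primitive collections (21):

  P = {2,8}:  v_{2} + v_{8} = 0  ⇒ sig = ⟨2 | 0⟩
  P = {3,5}:  v_{3} + v_{5} = 0  ⇒ sig = ⟨2 | 0⟩
  P = {3,12}:  v_{3} + v_{12} = v_{11}  ⇒ sig = ⟨2 | 1⟩
  P = {5,11}:  v_{5} + v_{11} = v_{12}  ⇒ sig = ⟨2 | 1⟩
  P = {7,12}:  v_{7} + v_{12} = v_{9}  ⇒ sig = ⟨2 | 1⟩
  P = {3,9}:  v_{3} + v_{9} = v_{7} + v_{11}  ⇒ sig = ⟨2 | 1 1⟩
  P = {3,10}:  v_{3} + v_{10} = v_{1} + v_{4}  ⇒ sig = ⟨2 | 1 1⟩
  P = {6,7}:  v_{6} + v_{7} = v_{5} + v_{8}  ⇒ sig = ⟨2 | 1 1⟩
  P = {2,7}:  v_{2} + v_{7} = v_{1} + v_{4} + v_{12}  ⇒ sig = ⟨2 | 1 1 1⟩
  P = {6,9}:  v_{6} + v_{9} = v_{5} + v_{8} + v_{12}  ⇒ sig = ⟨2 | 1 1 1⟩
  P = {10,11}:  v_{10} + v_{11} = v_{1} + v_{4} + v_{12}  ⇒ sig = ⟨2 | 1 1 1⟩
  P = {3,7}:  v_{3} + v_{7} = v_{1} + v_{4} + v_{8} + v_{11}  ⇒ sig = ⟨2 | 1 1 1 1⟩
  P = {2,9}:  v_{2} + v_{9} = v_{1} + v_{4} + 2·v_{12}  ⇒ sig = ⟨2 | 1 1 2⟩
  P = {1,4,5}:  v_{1} + v_{4} + v_{5} = v_{10}  ⇒ sig = ⟨3 | 1⟩
  P = {8,10,12}:  v_{8} + v_{10} + v_{12} = v_{5} + v_{7}  ⇒ sig = ⟨3 | 1 1⟩
  P = {8,9,10}:  v_{8} + v_{9} + v_{10} = v_{5} + 2·v_{7}  ⇒ sig = ⟨3 | 1 2⟩
  P = {6,10,12}:  v_{6} + v_{10} + v_{12} = 2·v_{5}  ⇒ sig = ⟨3 | 2⟩
  P = {1,4,6,11}:  v_{1} + v_{4} + v_{6} + v_{11} = 0  ⇒ sig = ⟨4 | 0⟩
  P = {1,4,6,12}:  v_{1} + v_{4} + v_{6} + v_{12} = v_{5}  ⇒ sig = ⟨4 | 1⟩
  P = {1,4,8,12}:  v_{1} + v_{4} + v_{8} + v_{12} = v_{7}  ⇒ sig = ⟨4 | 1⟩
  P = {1,4,8,9}:  v_{1} + v_{4} + v_{8} + v_{9} = 2·v_{7}  ⇒ sig = ⟨4 | 2⟩

Sorted signature multiset PRS(X):
[⟨2 | 0⟩, ⟨2 | 0⟩, ⟨2 | 1⟩, ⟨2 | 1⟩, ⟨2 | 1⟩, ⟨2 | 1 1⟩, ⟨2 | 1 1⟩, ⟨2 | 1 1⟩, ⟨2 | 1 1 1⟩, ⟨2 | 1 1 1⟩, ⟨2 | 1 1 1⟩, ⟨2 | 1 1 1 1⟩, ⟨2 | 1 1 2⟩, ⟨3 | 1⟩, ⟨3 | 1 1⟩, ⟨3 | 1 2⟩, ⟨3 | 2⟩, ⟨4 | 0⟩, ⟨4 | 1⟩, ⟨4 | 1⟩, ⟨4 | 2⟩]


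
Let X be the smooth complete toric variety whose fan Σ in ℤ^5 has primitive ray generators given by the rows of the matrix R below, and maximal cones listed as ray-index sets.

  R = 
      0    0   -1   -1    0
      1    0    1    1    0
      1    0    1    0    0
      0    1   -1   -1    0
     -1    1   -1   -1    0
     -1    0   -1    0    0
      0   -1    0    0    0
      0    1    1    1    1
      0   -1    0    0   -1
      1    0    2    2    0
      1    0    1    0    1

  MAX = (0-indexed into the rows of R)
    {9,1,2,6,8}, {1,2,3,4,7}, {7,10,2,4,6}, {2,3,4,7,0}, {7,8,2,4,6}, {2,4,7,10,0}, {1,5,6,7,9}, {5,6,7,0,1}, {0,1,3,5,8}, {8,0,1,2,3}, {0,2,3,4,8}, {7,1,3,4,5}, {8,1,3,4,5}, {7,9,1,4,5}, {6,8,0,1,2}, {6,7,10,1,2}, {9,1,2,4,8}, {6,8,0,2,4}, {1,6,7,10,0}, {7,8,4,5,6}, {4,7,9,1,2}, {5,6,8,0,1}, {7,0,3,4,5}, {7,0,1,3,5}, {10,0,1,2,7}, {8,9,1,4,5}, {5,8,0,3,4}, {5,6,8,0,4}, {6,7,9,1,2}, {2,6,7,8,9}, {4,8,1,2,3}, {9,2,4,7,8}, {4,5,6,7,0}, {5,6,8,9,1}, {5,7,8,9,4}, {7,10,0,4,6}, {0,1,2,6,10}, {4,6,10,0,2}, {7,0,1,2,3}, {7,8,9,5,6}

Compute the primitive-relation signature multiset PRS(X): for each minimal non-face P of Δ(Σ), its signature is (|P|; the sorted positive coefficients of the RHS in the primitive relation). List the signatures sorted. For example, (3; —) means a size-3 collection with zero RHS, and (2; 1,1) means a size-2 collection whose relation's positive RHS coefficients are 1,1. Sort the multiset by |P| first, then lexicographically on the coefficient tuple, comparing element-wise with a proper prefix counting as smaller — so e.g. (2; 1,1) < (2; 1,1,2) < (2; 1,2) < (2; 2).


16 collections generate NE(X_Σ); each relation:

  {2,5}:  v_{2} + v_{5} = 0  →  sig = (2; —)
  {0,9}:  v_{0} + v_{9} = v_{1}  →  sig = (2; 1)
  {3,6}:  v_{3} + v_{6} = v_{0}  →  sig = (2; 1)
  {8,10}:  v_{8} + v_{10} = v_{2} + v_{6}  →  sig = (2; 1,1)
  {5,10}:  v_{5} + v_{10} = v_{0} + v_{6} + v_{7}  →  sig = (2; 1,1,1)
  {9,10}:  v_{9} + v_{10} = v_{1} + v_{2} + v_{6} + v_{7}  →  sig = (2; 1,1,1,1)
  {3,10}:  v_{3} + v_{10} = 2·v_{0} + v_{2} + v_{7}  →  sig = (2; 1,1,2)
  {3,9}:  v_{3} + v_{9} = 2·v_{1} + v_{4}  →  sig = (2; 1,2)
  {0,7,8}:  v_{0} + v_{7} + v_{8} = 0  →  sig = (3; —)
  {1,4,6}:  v_{1} + v_{4} + v_{6} = 0  →  sig = (3; —)
  {0,1,4}:  v_{0} + v_{1} + v_{4} = v_{3}  →  sig = (3; 1)
  {1,7,8}:  v_{1} + v_{7} + v_{8} = v_{9}  →  sig = (3; 1)
  {3,7,8}:  v_{3} + v_{7} + v_{8} = v_{1} + v_{4}  →  sig = (3; 1,1)
  {4,6,9}:  v_{4} + v_{6} + v_{9} = v_{7} + v_{8}  →  sig = (3; 1,1)
  {1,4,10}:  v_{1} + v_{4} + v_{10} = v_{0} + v_{2} + v_{7}  →  sig = (3; 1,1,1)
  {0,2,6,7}:  v_{0} + v_{2} + v_{6} + v_{7} = v_{10}  →  sig = (4; 1)

Signatures (|P|; sorted positive RHS coefficients), sorted:
[(2; —), (2; 1), (2; 1), (2; 1,1), (2; 1,1,1), (2; 1,1,1,1), (2; 1,1,2), (2; 1,2), (3; —), (3; —), (3; 1), (3; 1), (3; 1,1), (3; 1,1), (3; 1,1,1), (4; 1)]


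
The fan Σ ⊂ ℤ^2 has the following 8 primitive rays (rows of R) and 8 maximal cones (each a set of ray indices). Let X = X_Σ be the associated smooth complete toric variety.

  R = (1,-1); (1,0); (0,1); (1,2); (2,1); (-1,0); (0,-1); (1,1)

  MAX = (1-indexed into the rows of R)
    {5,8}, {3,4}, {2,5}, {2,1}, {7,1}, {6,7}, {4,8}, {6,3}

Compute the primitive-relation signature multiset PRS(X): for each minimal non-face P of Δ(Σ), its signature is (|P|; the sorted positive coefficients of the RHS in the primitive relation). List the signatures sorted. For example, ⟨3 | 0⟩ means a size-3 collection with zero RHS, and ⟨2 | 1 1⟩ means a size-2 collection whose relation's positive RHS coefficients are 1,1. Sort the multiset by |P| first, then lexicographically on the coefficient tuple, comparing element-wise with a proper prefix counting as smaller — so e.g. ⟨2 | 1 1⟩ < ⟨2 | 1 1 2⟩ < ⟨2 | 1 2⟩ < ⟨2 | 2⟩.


20 minimal non-faces of Δ(Σ) (on 8 rays):

  P = {2,6}:  v_{2} + v_{6} = 0  ⟹  sig = ⟨2 | 0⟩
  P = {3,7}:  v_{3} + v_{7} = 0  ⟹  sig = ⟨2 | 0⟩
  P = {1,3}:  v_{1} + v_{3} = v_{2}  ⟹  sig = ⟨2 | 1⟩
  P = {1,4}:  v_{1} + v_{4} = v_{5}  ⟹  sig = ⟨2 | 1⟩
  P = {1,6}:  v_{1} + v_{6} = v_{7}  ⟹  sig = ⟨2 | 1⟩
  P = {2,3}:  v_{2} + v_{3} = v_{8}  ⟹  sig = ⟨2 | 1⟩
  P = {2,7}:  v_{2} + v_{7} = v_{1}  ⟹  sig = ⟨2 | 1⟩
  P = {2,8}:  v_{2} + v_{8} = v_{5}  ⟹  sig = ⟨2 | 1⟩
  P = {3,8}:  v_{3} + v_{8} = v_{4}  ⟹  sig = ⟨2 | 1⟩
  P = {4,7}:  v_{4} + v_{7} = v_{8}  ⟹  sig = ⟨2 | 1⟩
  P = {5,6}:  v_{5} + v_{6} = v_{8}  ⟹  sig = ⟨2 | 1⟩
  P = {6,8}:  v_{6} + v_{8} = v_{3}  ⟹  sig = ⟨2 | 1⟩
  P = {7,8}:  v_{7} + v_{8} = v_{2}  ⟹  sig = ⟨2 | 1⟩
  P = {1,8}:  v_{1} + v_{8} = 2·v_{2}  ⟹  sig = ⟨2 | 2⟩
  P = {2,4}:  v_{2} + v_{4} = 2·v_{8}  ⟹  sig = ⟨2 | 2⟩
  P = {3,5}:  v_{3} + v_{5} = 2·v_{8}  ⟹  sig = ⟨2 | 2⟩
  P = {4,6}:  v_{4} + v_{6} = 2·v_{3}  ⟹  sig = ⟨2 | 2⟩
  P = {5,7}:  v_{5} + v_{7} = 2·v_{2}  ⟹  sig = ⟨2 | 2⟩
  P = {1,5}:  v_{1} + v_{5} = 3·v_{2}  ⟹  sig = ⟨2 | 3⟩
  P = {4,5}:  v_{4} + v_{5} = 3·v_{8}  ⟹  sig = ⟨2 | 3⟩

Hence PRS(X_Σ) =
[⟨2 | 0⟩, ⟨2 | 0⟩, ⟨2 | 1⟩, ⟨2 | 1⟩, ⟨2 | 1⟩, ⟨2 | 1⟩, ⟨2 | 1⟩, ⟨2 | 1⟩, ⟨2 | 1⟩, ⟨2 | 1⟩, ⟨2 | 1⟩, ⟨2 | 1⟩, ⟨2 | 1⟩, ⟨2 | 2⟩, ⟨2 | 2⟩, ⟨2 | 2⟩, ⟨2 | 2⟩, ⟨2 | 2⟩, ⟨2 | 3⟩, ⟨2 | 3⟩]


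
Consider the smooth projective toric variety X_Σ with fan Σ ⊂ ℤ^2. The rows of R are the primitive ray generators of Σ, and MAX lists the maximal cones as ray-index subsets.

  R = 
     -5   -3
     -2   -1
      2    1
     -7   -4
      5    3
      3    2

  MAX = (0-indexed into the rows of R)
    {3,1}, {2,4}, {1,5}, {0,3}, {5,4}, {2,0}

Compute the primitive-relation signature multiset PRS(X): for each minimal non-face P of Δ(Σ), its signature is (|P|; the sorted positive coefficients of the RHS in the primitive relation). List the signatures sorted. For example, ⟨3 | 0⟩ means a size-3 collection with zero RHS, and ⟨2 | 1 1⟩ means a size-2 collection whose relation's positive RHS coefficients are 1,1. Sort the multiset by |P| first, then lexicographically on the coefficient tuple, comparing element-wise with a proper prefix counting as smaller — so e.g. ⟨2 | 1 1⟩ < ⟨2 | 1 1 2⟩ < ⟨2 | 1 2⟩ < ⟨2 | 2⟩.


|primitive collections| = 9. Relations:

  • {0,4}:  v_{0} + v_{4} = 0  ⟹  sig = ⟨2 | 0⟩
  • {1,2}:  v_{1} + v_{2} = 0  ⟹  sig = ⟨2 | 0⟩
  • {0,1}:  v_{0} + v_{1} = v_{3}  ⟹  sig = ⟨2 | 1⟩
  • {0,5}:  v_{0} + v_{5} = v_{1}  ⟹  sig = ⟨2 | 1⟩
  • {1,4}:  v_{1} + v_{4} = v_{5}  ⟹  sig = ⟨2 | 1⟩
  • {2,3}:  v_{2} + v_{3} = v_{0}  ⟹  sig = ⟨2 | 1⟩
  • {2,5}:  v_{2} + v_{5} = v_{4}  ⟹  sig = ⟨2 | 1⟩
  • {3,4}:  v_{3} + v_{4} = v_{1}  ⟹  sig = ⟨2 | 1⟩
  • {3,5}:  v_{3} + v_{5} = 2·v_{1}  ⟹  sig = ⟨2 | 2⟩

so the primitive-relation signature multiset is
    ⟨2 | 0⟩
    ⟨2 | 0⟩
    ⟨2 | 1⟩
    ⟨2 | 1⟩
    ⟨2 | 1⟩
    ⟨2 | 1⟩
    ⟨2 | 1⟩
    ⟨2 | 1⟩
    ⟨2 | 2⟩


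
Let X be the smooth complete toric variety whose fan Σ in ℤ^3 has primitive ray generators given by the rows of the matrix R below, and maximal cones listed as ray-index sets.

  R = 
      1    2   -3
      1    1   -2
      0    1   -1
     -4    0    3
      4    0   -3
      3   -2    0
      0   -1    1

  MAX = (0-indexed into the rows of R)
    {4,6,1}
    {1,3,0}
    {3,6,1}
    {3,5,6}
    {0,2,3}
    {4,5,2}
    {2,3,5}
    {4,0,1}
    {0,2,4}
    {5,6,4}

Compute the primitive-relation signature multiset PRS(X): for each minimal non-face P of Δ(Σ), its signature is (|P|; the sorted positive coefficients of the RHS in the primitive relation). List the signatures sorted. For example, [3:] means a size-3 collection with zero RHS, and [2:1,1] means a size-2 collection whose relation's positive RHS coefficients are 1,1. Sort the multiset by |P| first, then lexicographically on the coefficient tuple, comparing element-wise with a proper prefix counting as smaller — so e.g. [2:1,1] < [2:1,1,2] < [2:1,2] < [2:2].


|primitive collections| = 6. Relations:

  P={2,6}:  v_{2} + v_{6} = 0 ; sig = [2:]
  P={3,4}:  v_{3} + v_{4} = 0 ; sig = [2:]
  P={0,5}:  v_{0} + v_{5} = v_{4} ; sig = [2:1]
  P={0,6}:  v_{0} + v_{6} = v_{1} ; sig = [2:1]
  P={1,2}:  v_{1} + v_{2} = v_{0} ; sig = [2:1]
  P={1,5}:  v_{1} + v_{5} = v_{4} + v_{6} ; sig = [2:1,1]

Hence PRS(X_Σ) =
    |P|=2: 6 collections, coeffs (), (), (1), (1), (1), (1,1)


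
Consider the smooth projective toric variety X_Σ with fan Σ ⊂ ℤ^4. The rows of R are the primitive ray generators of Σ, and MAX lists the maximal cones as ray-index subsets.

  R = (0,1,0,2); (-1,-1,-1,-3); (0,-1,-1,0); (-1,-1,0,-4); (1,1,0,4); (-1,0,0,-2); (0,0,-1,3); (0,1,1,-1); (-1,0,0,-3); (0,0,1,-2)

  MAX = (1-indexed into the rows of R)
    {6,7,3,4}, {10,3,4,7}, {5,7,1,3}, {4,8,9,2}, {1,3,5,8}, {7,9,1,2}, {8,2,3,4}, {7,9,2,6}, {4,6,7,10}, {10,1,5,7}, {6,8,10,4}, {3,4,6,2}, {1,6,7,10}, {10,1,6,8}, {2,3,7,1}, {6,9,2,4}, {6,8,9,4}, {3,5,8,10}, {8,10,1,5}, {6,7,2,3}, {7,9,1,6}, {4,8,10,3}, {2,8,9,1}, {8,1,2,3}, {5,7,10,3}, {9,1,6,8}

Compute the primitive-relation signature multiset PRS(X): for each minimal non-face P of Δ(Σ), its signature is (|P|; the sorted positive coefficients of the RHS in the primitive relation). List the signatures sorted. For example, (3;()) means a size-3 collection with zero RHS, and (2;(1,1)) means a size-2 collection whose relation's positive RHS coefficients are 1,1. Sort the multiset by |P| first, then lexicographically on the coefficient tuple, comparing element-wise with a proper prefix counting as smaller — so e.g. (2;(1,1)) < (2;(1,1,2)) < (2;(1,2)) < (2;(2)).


Primitive collections (17):

  • {4,5}:  v_{4} + v_{5} = 0 ; sig = (2;())
  • {1,4}:  v_{1} + v_{4} = v_{6} ; sig = (2;(1))
  • {3,9}:  v_{3} + v_{9} = v_{2} ; sig = (2;(1))
  • {5,6}:  v_{5} + v_{6} = v_{1} ; sig = (2;(1))
  • {7,8}:  v_{7} + v_{8} = v_{1} ; sig = (2;(1))
  • {9,10}:  v_{9} + v_{10} = v_{4} + v_{8} ; sig = (2;(1,1))
  • {2,10}:  v_{2} + v_{10} = v_{3} + v_{4} + v_{8} ; sig = (2;(1,1,1))
  • {5,9}:  v_{5} + v_{9} = v_{1} + v_{3} + v_{8} ; sig = (2;(1,1,1))
  • {2,5}:  v_{2} + v_{5} = v_{1} + 2·v_{3} + v_{8} ; sig = (2;(1,1,2))
  • {1,3,10}:  v_{1} + v_{3} + v_{10} = 0 ; sig = (3;())
  • {3,6,8}:  v_{3} + v_{6} + v_{8} = v_{9} ; sig = (3;(1))
  • {3,6,10}:  v_{3} + v_{6} + v_{10} = v_{4} ; sig = (3;(1))
  • {1,3,6}:  v_{1} + v_{3} + v_{6} = v_{7} + v_{9} ; sig = (3;(1,1))
  • {1,2,6}:  v_{1} + v_{2} + v_{6} = v_{7} + 2·v_{9} ; sig = (3;(1,2))
  • {4,7,9}:  v_{4} + v_{7} + v_{9} = v_{3} + 2·v_{6} ; sig = (3;(1,2))
  • {2,6,8}:  v_{2} + v_{6} + v_{8} = 2·v_{9} ; sig = (3;(2))
  • {2,4,7}:  v_{2} + v_{4} + v_{7} = 2·v_{3} + 2·v_{6} ; sig = (3;(2,2))

so the primitive-relation signature multiset is
    (2;())
    (2;(1))
    (2;(1))
    (2;(1))
    (2;(1))
    (2;(1,1))
    (2;(1,1,1))
    (2;(1,1,1))
    (2;(1,1,2))
    (3;())
    (3;(1))
    (3;(1))
    (3;(1,1))
    (3;(1,2))
    (3;(1,2))
    (3;(2))
    (3;(2,2))


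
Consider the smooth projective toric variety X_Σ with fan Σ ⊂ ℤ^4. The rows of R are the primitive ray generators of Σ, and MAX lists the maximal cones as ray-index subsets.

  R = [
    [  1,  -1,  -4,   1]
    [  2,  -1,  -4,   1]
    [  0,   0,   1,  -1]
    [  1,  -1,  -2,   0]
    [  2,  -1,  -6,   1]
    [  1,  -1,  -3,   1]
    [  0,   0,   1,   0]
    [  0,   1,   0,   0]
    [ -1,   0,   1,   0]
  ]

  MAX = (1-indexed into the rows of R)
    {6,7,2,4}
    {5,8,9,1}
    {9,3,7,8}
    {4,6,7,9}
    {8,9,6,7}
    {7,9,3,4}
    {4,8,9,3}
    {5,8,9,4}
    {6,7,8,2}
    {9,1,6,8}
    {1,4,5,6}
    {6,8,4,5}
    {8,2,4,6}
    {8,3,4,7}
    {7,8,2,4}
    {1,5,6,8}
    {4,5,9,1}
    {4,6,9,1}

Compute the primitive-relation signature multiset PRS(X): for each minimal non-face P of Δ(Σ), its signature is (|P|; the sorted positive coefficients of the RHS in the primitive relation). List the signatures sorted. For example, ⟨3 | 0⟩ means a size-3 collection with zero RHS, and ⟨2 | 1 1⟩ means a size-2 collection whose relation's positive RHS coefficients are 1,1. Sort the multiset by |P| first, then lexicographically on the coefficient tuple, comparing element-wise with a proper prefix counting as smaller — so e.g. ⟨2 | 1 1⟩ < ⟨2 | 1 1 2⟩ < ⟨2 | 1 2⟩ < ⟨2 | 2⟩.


14 collections generate NE(X_Σ); each relation:

  P = {1,7}:  v_{1} + v_{7} = v_{6} — sig = ⟨2 | 1⟩
  P = {2,9}:  v_{2} + v_{9} = v_{6} — sig = ⟨2 | 1⟩
  P = {3,6}:  v_{3} + v_{6} = v_{4} — sig = ⟨2 | 1⟩
  P = {5,7}:  v_{5} + v_{7} = v_{4} + v_{6} + v_{8} — sig = ⟨2 | 1 1 1⟩
  P = {1,2}:  v_{1} + v_{2} = v_{4} + 2·v_{6} + v_{8} — sig = ⟨2 | 1 1 2⟩
  P = {1,3}:  v_{1} + v_{3} = 2·v_{4} + v_{8} + v_{9} — sig = ⟨2 | 1 1 2⟩
  P = {2,3}:  v_{2} + v_{3} = 2·v_{4} + v_{7} + v_{8} — sig = ⟨2 | 1 1 2⟩
  P = {3,5}:  v_{3} + v_{5} = 3·v_{4} + 2·v_{8} + v_{9} — sig = ⟨2 | 1 2 3⟩
  P = {2,5}:  v_{2} + v_{5} = 2·v_{4} + 2·v_{6} + 2·v_{8} — sig = ⟨2 | 2 2 2⟩
  P = {1,4,8}:  v_{1} + v_{4} + v_{8} = v_{5} — sig = ⟨3 | 1⟩
  P = {5,6,9}:  v_{5} + v_{6} + v_{9} = 2·v_{1} — sig = ⟨3 | 2⟩
  P = {4,7,8,9}:  v_{4} + v_{7} + v_{8} + v_{9} = 0 — sig = ⟨4 | 0⟩
  P = {4,6,7,8}:  v_{4} + v_{6} + v_{7} + v_{8} = v_{2} — sig = ⟨4 | 1⟩
  P = {4,6,8,9}:  v_{4} + v_{6} + v_{8} + v_{9} = v_{1} — sig = ⟨4 | 1⟩

Sorted signature multiset PRS(X):
[⟨2 | 1⟩, ⟨2 | 1⟩, ⟨2 | 1⟩, ⟨2 | 1 1 1⟩, ⟨2 | 1 1 2⟩, ⟨2 | 1 1 2⟩, ⟨2 | 1 1 2⟩, ⟨2 | 1 2 3⟩, ⟨2 | 2 2 2⟩, ⟨3 | 1⟩, ⟨3 | 2⟩, ⟨4 | 0⟩, ⟨4 | 1⟩, ⟨4 | 1⟩]


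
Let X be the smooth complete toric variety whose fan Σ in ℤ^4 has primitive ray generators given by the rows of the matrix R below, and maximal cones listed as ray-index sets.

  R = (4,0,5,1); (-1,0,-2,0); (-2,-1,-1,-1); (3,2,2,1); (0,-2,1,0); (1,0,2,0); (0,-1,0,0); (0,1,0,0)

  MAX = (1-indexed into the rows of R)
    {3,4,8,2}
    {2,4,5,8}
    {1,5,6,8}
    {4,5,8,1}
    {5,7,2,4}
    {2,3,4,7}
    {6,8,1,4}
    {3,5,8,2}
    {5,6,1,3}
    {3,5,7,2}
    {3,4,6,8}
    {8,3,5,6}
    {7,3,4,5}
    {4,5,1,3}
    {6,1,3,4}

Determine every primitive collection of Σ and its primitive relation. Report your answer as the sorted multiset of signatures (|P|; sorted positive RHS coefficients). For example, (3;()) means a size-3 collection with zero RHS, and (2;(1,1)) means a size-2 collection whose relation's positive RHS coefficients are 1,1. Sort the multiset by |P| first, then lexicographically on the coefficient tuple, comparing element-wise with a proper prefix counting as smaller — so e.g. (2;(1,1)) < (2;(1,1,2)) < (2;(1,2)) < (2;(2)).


Minimal non-faces — 9 found among 8 rays, 15 max cones:

  {2,6}:  v_{2} + v_{6} = 0  →  sig = (2;())
  {7,8}:  v_{7} + v_{8} = 0  →  sig = (2;())
  {1,2}:  v_{1} + v_{2} = v_{4} + v_{5}  →  sig = (2;(1,1))
  {6,7}:  v_{6} + v_{7} = v_{3} + v_{4} + v_{5}  →  sig = (2;(1,1,1))
  {1,7}:  v_{1} + v_{7} = v_{3} + 2·v_{4} + 2·v_{5}  →  sig = (2;(1,2,2))
  {4,5,6}:  v_{4} + v_{5} + v_{6} = v_{1}  →  sig = (3;(1))
  {1,3,8}:  v_{1} + v_{3} + v_{8} = 2·v_{6}  →  sig = (3;(2))
  {2,3,4,5}:  v_{2} + v_{3} + v_{4} + v_{5} = v_{7}  →  sig = (4;(1))
  {3,4,5,8}:  v_{3} + v_{4} + v_{5} + v_{8} = v_{6}  →  sig = (4;(1))

so the primitive-relation signature multiset is
[(2;()), (2;()), (2;(1,1)), (2;(1,1,1)), (2;(1,2,2)), (3;(1)), (3;(2)), (4;(1)), (4;(1))]
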